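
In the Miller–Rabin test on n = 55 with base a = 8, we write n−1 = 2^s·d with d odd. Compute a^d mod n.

2

55 − 1 = 54 = 2^1 · 27, so d = 27.
8^1 ≡ 8 (mod 55)
8^2 ≡ 8^2 = 64 ≡ 9 (mod 55)
8^4 ≡ 9^2 = 81 ≡ 26 (mod 55)
8^8 ≡ 26^2 = 676 ≡ 16 (mod 55)
8^16 ≡ 16^2 = 256 ≡ 36 (mod 55)
27 = 16 + 8 + 2 + 1 in binary powers of 2.
So 8^27 ≡ 36 · 16 · 9 · 8 ≡ 2 (mod 55).
Squaring chain: 2; never reaches −1, so base 8 is a Miller–Rabin witness that 55 is composite.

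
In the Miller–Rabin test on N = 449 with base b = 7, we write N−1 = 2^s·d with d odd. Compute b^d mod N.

449 − 1 = 448 = 2^6 · 7, so d = 7.
7^1 ≡ 7 (mod 449)
7^2 ≡ 7^2 = 49 ≡ 49 (mod 449)
7^4 ≡ 49^2 = 2401 ≡ 156 (mod 449)
7 = 4 + 2 + 1 in binary powers of 2.
So 7^7 ≡ 156 · 49 · 7 ≡ 77 (mod 449).
Squaring chain: 77 → 92 → 382 → 448 → 1 → 1; reaches −1, so base 7 does not prove 449 composite.

77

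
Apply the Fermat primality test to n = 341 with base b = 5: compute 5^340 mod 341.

5^1 ≡ 5 (mod 341)
5^2 ≡ 5^2 = 25 ≡ 25 (mod 341)
5^4 ≡ 25^2 = 625 ≡ 284 (mod 341)
5^8 ≡ 284^2 = 80656 ≡ 180 (mod 341)
5^16 ≡ 180^2 = 32400 ≡ 5 (mod 341)
5^32 ≡ 5^2 = 25 ≡ 25 (mod 341)
5^64 ≡ 25^2 = 625 ≡ 284 (mod 341)
5^128 ≡ 284^2 = 80656 ≡ 180 (mod 341)
5^256 ≡ 180^2 = 32400 ≡ 5 (mod 341)
340 = 256 + 64 + 16 + 4 in binary powers of 2.
So 5^340 ≡ 5 · 284 · 5 · 284 ≡ 67 (mod 341).
Since 67 ≠ 1, base 5 is a Fermat witness: 341 is composite.

67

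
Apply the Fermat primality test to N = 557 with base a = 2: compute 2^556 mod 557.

2^1 ≡ 2 (mod 557)
2^2 ≡ 2^2 = 4 ≡ 4 (mod 557)
2^4 ≡ 4^2 = 16 ≡ 16 (mod 557)
2^8 ≡ 16^2 = 256 ≡ 256 (mod 557)
2^16 ≡ 256^2 = 65536 ≡ 367 (mod 557)
2^32 ≡ 367^2 = 134689 ≡ 452 (mod 557)
2^64 ≡ 452^2 = 204304 ≡ 442 (mod 557)
2^128 ≡ 442^2 = 195364 ≡ 414 (mod 557)
2^256 ≡ 414^2 = 171396 ≡ 397 (mod 557)
2^512 ≡ 397^2 = 157609 ≡ 535 (mod 557)
556 = 512 + 32 + 8 + 4 in binary powers of 2.
So 2^556 ≡ 535 · 452 · 256 · 16 ≡ 1 (mod 557).
Since the result is 1, base 2 gives no evidence that 557 is composite.

1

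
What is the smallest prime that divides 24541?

11

24541 is odd.
Digit sum 16, not divisible by 3.
Ends in 1: not divisible by 5.
7: 24541 = 7·3505 + 6
11: 24541 = 11·2231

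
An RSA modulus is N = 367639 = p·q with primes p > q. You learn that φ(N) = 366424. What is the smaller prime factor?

563

φ(n) = (p−1)(q−1) = n − (p+q) + 1, so p + q = 367639 − 366424 + 1 = 1216.
p and q are the roots of t² − 1216t + 367639 = 0.
Discriminant: 1216² − 4·367639 = 1478656 − 1470556 = 8100; √8100 = 90.
q = (1216 − 90)/2 = 563, p = (1216 + 90)/2 = 653.
Check: 563 · 653 = 367639.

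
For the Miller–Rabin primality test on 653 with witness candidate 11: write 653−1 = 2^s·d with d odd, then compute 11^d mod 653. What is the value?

653 − 1 = 652 = 2^2 · 163, so d = 163.
11^1 ≡ 11 (mod 653)
11^2 ≡ 11^2 = 121 ≡ 121 (mod 653)
11^4 ≡ 121^2 = 14641 ≡ 275 (mod 653)
11^8 ≡ 275^2 = 75625 ≡ 530 (mod 653)
11^16 ≡ 530^2 = 280900 ≡ 110 (mod 653)
11^32 ≡ 110^2 = 12100 ≡ 346 (mod 653)
11^64 ≡ 346^2 = 119716 ≡ 217 (mod 653)
11^128 ≡ 217^2 = 47089 ≡ 73 (mod 653)
163 = 128 + 32 + 2 + 1 in binary powers of 2.
So 11^163 ≡ 73 · 346 · 121 · 11 ≡ 652 (mod 653).
Since 11^d ≡ 652 (mod 653), base 11 does not prove 653 composite.

652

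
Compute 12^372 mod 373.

12^1 ≡ 12 (mod 373)
12^2 ≡ 12^2 = 144 ≡ 144 (mod 373)
12^4 ≡ 144^2 = 20736 ≡ 221 (mod 373)
12^8 ≡ 221^2 = 48841 ≡ 351 (mod 373)
12^16 ≡ 351^2 = 123201 ≡ 111 (mod 373)
12^32 ≡ 111^2 = 12321 ≡ 12 (mod 373)
12^64 ≡ 12^2 = 144 ≡ 144 (mod 373)
12^128 ≡ 144^2 = 20736 ≡ 221 (mod 373)
12^256 ≡ 221^2 = 48841 ≡ 351 (mod 373)
372 = 256 + 64 + 32 + 16 + 4 in binary powers of 2.
So 12^372 ≡ 351 · 144 · 12 · 111 · 221 ≡ 1 (mod 373).
Since the result is 1, base 12 gives no evidence that 373 is composite.

1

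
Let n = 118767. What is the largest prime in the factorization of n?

61

118767 = 3 · 39589
39589 = 11 · 3599
3599 = 59 · 61
61 is prime.
So 118767 = 3 · 11 · 59 · 61; the largest prime factor is 61.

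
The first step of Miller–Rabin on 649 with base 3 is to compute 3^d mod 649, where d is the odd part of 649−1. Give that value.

399

649 − 1 = 648 = 2^3 · 81, so d = 81.
3^1 ≡ 3 (mod 649)
3^2 ≡ 3^2 = 9 ≡ 9 (mod 649)
3^4 ≡ 9^2 = 81 ≡ 81 (mod 649)
3^8 ≡ 81^2 = 6561 ≡ 71 (mod 649)
3^16 ≡ 71^2 = 5041 ≡ 498 (mod 649)
3^32 ≡ 498^2 = 248004 ≡ 86 (mod 649)
3^64 ≡ 86^2 = 7396 ≡ 257 (mod 649)
81 = 64 + 16 + 1 in binary powers of 2.
So 3^81 ≡ 257 · 498 · 3 ≡ 399 (mod 649).
Squaring chain: 399 → 196 → 125; never reaches −1, so base 3 is a Miller–Rabin witness that 649 is composite.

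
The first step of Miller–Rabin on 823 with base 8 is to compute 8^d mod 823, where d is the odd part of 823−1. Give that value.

1

823 − 1 = 822 = 2^1 · 411, so d = 411.
8^1 ≡ 8 (mod 823)
8^2 ≡ 8^2 = 64 ≡ 64 (mod 823)
8^4 ≡ 64^2 = 4096 ≡ 804 (mod 823)
8^8 ≡ 804^2 = 646416 ≡ 361 (mod 823)
8^16 ≡ 361^2 = 130321 ≡ 287 (mod 823)
8^32 ≡ 287^2 = 82369 ≡ 69 (mod 823)
8^64 ≡ 69^2 = 4761 ≡ 646 (mod 823)
8^128 ≡ 646^2 = 417316 ≡ 55 (mod 823)
8^256 ≡ 55^2 = 3025 ≡ 556 (mod 823)
411 = 256 + 128 + 16 + 8 + 2 + 1 in binary powers of 2.
So 8^411 ≡ 556 · 55 · 287 · 361 · 64 · 8 ≡ 1 (mod 823).
Since 8^d ≡ 1 (mod 823), base 8 does not prove 823 composite.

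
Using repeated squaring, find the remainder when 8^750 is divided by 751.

8^1 ≡ 8 (mod 751)
8^2 ≡ 8^2 = 64 ≡ 64 (mod 751)
8^4 ≡ 64^2 = 4096 ≡ 341 (mod 751)
8^8 ≡ 341^2 = 116281 ≡ 627 (mod 751)
8^16 ≡ 627^2 = 393129 ≡ 356 (mod 751)
8^32 ≡ 356^2 = 126736 ≡ 568 (mod 751)
8^64 ≡ 568^2 = 322624 ≡ 445 (mod 751)
8^128 ≡ 445^2 = 198025 ≡ 512 (mod 751)
8^256 ≡ 512^2 = 262144 ≡ 45 (mod 751)
8^512 ≡ 45^2 = 2025 ≡ 523 (mod 751)
750 = 512 + 128 + 64 + 32 + 8 + 4 + 2 in binary powers of 2.
So 8^750 ≡ 523 · 512 · 445 · 568 · 627 · 341 · 64 ≡ 1 (mod 751).
Since the result is 1, base 8 gives no evidence that 751 is composite.

1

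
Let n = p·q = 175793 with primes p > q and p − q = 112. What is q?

367

Since p = q + 112, we have 175793 = q(q + 112), so q² + 112q − 175793 = 0.
Discriminant: 112² + 4·175793 = 12544 + 703172 = 715716; √715716 = 846.
q = (−112 + 846)/2 = 367, and p = q + 112 = 479.
Check: 367 · 479 = 175793.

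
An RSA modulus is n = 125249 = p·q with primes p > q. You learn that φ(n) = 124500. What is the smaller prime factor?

251

φ(n) = (p−1)(q−1) = n − (p+q) + 1, so p + q = 125249 − 124500 + 1 = 750.
p and q are the roots of t² − 750t + 125249 = 0.
Discriminant: 750² − 4·125249 = 562500 − 500996 = 61504; √61504 = 248.
q = (750 − 248)/2 = 251, p = (750 + 248)/2 = 499.
Check: 251 · 499 = 125249.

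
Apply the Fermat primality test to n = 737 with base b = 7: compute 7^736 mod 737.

7^1 ≡ 7 (mod 737)
7^2 ≡ 7^2 = 49 ≡ 49 (mod 737)
7^4 ≡ 49^2 = 2401 ≡ 190 (mod 737)
7^8 ≡ 190^2 = 36100 ≡ 724 (mod 737)
7^16 ≡ 724^2 = 524176 ≡ 169 (mod 737)
7^32 ≡ 169^2 = 28561 ≡ 555 (mod 737)
7^64 ≡ 555^2 = 308025 ≡ 696 (mod 737)
7^128 ≡ 696^2 = 484416 ≡ 207 (mod 737)
7^256 ≡ 207^2 = 42849 ≡ 103 (mod 737)
7^512 ≡ 103^2 = 10609 ≡ 291 (mod 737)
736 = 512 + 128 + 64 + 32 in binary powers of 2.
So 7^736 ≡ 291 · 207 · 696 · 555 ≡ 301 (mod 737).
Since 301 ≠ 1, base 7 is a Fermat witness: 737 is composite.

301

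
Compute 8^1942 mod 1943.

8^1 ≡ 8 (mod 1943)
8^2 ≡ 8^2 = 64 ≡ 64 (mod 1943)
8^4 ≡ 64^2 = 4096 ≡ 210 (mod 1943)
8^8 ≡ 210^2 = 44100 ≡ 1354 (mod 1943)
8^16 ≡ 1354^2 = 1833316 ≡ 1067 (mod 1943)
8^32 ≡ 1067^2 = 1138489 ≡ 1834 (mod 1943)
8^64 ≡ 1834^2 = 3363556 ≡ 223 (mod 1943)
8^128 ≡ 223^2 = 49729 ≡ 1154 (mod 1943)
8^256 ≡ 1154^2 = 1331716 ≡ 761 (mod 1943)
8^512 ≡ 761^2 = 579121 ≡ 107 (mod 1943)
8^1024 ≡ 107^2 = 11449 ≡ 1734 (mod 1943)
1942 = 1024 + 512 + 256 + 128 + 16 + 4 + 2 in binary powers of 2.
So 8^1942 ≡ 1734 · 107 · 761 · 1154 · 1067 · 210 · 64 ≡ 1715 (mod 1943).
Since 1715 ≠ 1, base 8 is a Fermat witness: 1943 is composite.

1715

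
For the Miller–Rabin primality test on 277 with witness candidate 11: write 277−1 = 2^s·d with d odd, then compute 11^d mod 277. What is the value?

277 − 1 = 276 = 2^2 · 69, so d = 69.
11^1 ≡ 11 (mod 277)
11^2 ≡ 11^2 = 121 ≡ 121 (mod 277)
11^4 ≡ 121^2 = 14641 ≡ 237 (mod 277)
11^8 ≡ 237^2 = 56169 ≡ 215 (mod 277)
11^16 ≡ 215^2 = 46225 ≡ 243 (mod 277)
11^32 ≡ 243^2 = 59049 ≡ 48 (mod 277)
11^64 ≡ 48^2 = 2304 ≡ 88 (mod 277)
69 = 64 + 4 + 1 in binary powers of 2.
So 11^69 ≡ 88 · 237 · 11 ≡ 60 (mod 277).
Squaring chain: 60 → 276; reaches −1, so base 11 does not prove 277 composite.

60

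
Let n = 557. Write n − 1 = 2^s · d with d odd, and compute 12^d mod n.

118

557 − 1 = 556 = 2^2 · 139, so d = 139.
12^1 ≡ 12 (mod 557)
12^2 ≡ 12^2 = 144 ≡ 144 (mod 557)
12^4 ≡ 144^2 = 20736 ≡ 127 (mod 557)
12^8 ≡ 127^2 = 16129 ≡ 533 (mod 557)
12^16 ≡ 533^2 = 284089 ≡ 19 (mod 557)
12^32 ≡ 19^2 = 361 ≡ 361 (mod 557)
12^64 ≡ 361^2 = 130321 ≡ 540 (mod 557)
12^128 ≡ 540^2 = 291600 ≡ 289 (mod 557)
139 = 128 + 8 + 2 + 1 in binary powers of 2.
So 12^139 ≡ 289 · 533 · 144 · 12 ≡ 118 (mod 557).
Squaring chain: 118 → 556; reaches −1, so base 12 does not prove 557 composite.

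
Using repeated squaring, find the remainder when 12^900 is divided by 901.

47

12^1 ≡ 12 (mod 901)
12^2 ≡ 12^2 = 144 ≡ 144 (mod 901)
12^4 ≡ 144^2 = 20736 ≡ 13 (mod 901)
12^8 ≡ 13^2 = 169 ≡ 169 (mod 901)
12^16 ≡ 169^2 = 28561 ≡ 630 (mod 901)
12^32 ≡ 630^2 = 396900 ≡ 460 (mod 901)
12^64 ≡ 460^2 = 211600 ≡ 766 (mod 901)
12^128 ≡ 766^2 = 586756 ≡ 205 (mod 901)
12^256 ≡ 205^2 = 42025 ≡ 579 (mod 901)
12^512 ≡ 579^2 = 335241 ≡ 69 (mod 901)
900 = 512 + 256 + 128 + 4 in binary powers of 2.
So 12^900 ≡ 69 · 579 · 205 · 13 ≡ 47 (mod 901).
Since 47 ≠ 1, base 12 is a Fermat witness: 901 is composite.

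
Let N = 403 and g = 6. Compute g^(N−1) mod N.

311

6^1 ≡ 6 (mod 403)
6^2 ≡ 6^2 = 36 ≡ 36 (mod 403)
6^4 ≡ 36^2 = 1296 ≡ 87 (mod 403)
6^8 ≡ 87^2 = 7569 ≡ 315 (mod 403)
6^16 ≡ 315^2 = 99225 ≡ 87 (mod 403)
6^32 ≡ 87^2 = 7569 ≡ 315 (mod 403)
6^64 ≡ 315^2 = 99225 ≡ 87 (mod 403)
6^128 ≡ 87^2 = 7569 ≡ 315 (mod 403)
6^256 ≡ 315^2 = 99225 ≡ 87 (mod 403)
402 = 256 + 128 + 16 + 2 in binary powers of 2.
So 6^402 ≡ 87 · 315 · 87 · 36 ≡ 311 (mod 403).
Since 311 ≠ 1, base 6 is a Fermat witness: 403 is composite.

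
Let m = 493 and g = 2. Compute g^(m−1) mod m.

373

2^1 ≡ 2 (mod 493)
2^2 ≡ 2^2 = 4 ≡ 4 (mod 493)
2^4 ≡ 4^2 = 16 ≡ 16 (mod 493)
2^8 ≡ 16^2 = 256 ≡ 256 (mod 493)
2^16 ≡ 256^2 = 65536 ≡ 460 (mod 493)
2^32 ≡ 460^2 = 211600 ≡ 103 (mod 493)
2^64 ≡ 103^2 = 10609 ≡ 256 (mod 493)
2^128 ≡ 256^2 = 65536 ≡ 460 (mod 493)
2^256 ≡ 460^2 = 211600 ≡ 103 (mod 493)
492 = 256 + 128 + 64 + 32 + 8 + 4 in binary powers of 2.
So 2^492 ≡ 103 · 460 · 256 · 103 · 256 · 16 ≡ 373 (mod 493).
Since 373 ≠ 1, base 2 is a Fermat witness: 493 is composite.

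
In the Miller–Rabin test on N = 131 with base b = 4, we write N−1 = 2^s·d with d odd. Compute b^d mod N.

1

131 − 1 = 130 = 2^1 · 65, so d = 65.
4^1 ≡ 4 (mod 131)
4^2 ≡ 4^2 = 16 ≡ 16 (mod 131)
4^4 ≡ 16^2 = 256 ≡ 125 (mod 131)
4^8 ≡ 125^2 = 15625 ≡ 36 (mod 131)
4^16 ≡ 36^2 = 1296 ≡ 117 (mod 131)
4^32 ≡ 117^2 = 13689 ≡ 65 (mod 131)
4^64 ≡ 65^2 = 4225 ≡ 33 (mod 131)
65 = 64 + 1 in binary powers of 2.
So 4^65 ≡ 33 · 4 ≡ 1 (mod 131).
Since 4^d ≡ 1 (mod 131), base 4 does not prove 131 composite.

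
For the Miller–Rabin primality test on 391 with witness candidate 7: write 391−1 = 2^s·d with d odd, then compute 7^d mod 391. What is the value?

241

391 − 1 = 390 = 2^1 · 195, so d = 195.
7^1 ≡ 7 (mod 391)
7^2 ≡ 7^2 = 49 ≡ 49 (mod 391)
7^4 ≡ 49^2 = 2401 ≡ 55 (mod 391)
7^8 ≡ 55^2 = 3025 ≡ 288 (mod 391)
7^16 ≡ 288^2 = 82944 ≡ 52 (mod 391)
7^32 ≡ 52^2 = 2704 ≡ 358 (mod 391)
7^64 ≡ 358^2 = 128164 ≡ 307 (mod 391)
7^128 ≡ 307^2 = 94249 ≡ 18 (mod 391)
195 = 128 + 64 + 2 + 1 in binary powers of 2.
So 7^195 ≡ 18 · 307 · 49 · 7 ≡ 241 (mod 391).
Squaring chain: 241; never reaches −1, so base 7 is a Miller–Rabin witness that 391 is composite.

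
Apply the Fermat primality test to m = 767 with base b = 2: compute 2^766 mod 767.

2^1 ≡ 2 (mod 767)
2^2 ≡ 2^2 = 4 ≡ 4 (mod 767)
2^4 ≡ 4^2 = 16 ≡ 16 (mod 767)
2^8 ≡ 16^2 = 256 ≡ 256 (mod 767)
2^16 ≡ 256^2 = 65536 ≡ 341 (mod 767)
2^32 ≡ 341^2 = 116281 ≡ 464 (mod 767)
2^64 ≡ 464^2 = 215296 ≡ 536 (mod 767)
2^128 ≡ 536^2 = 287296 ≡ 438 (mod 767)
2^256 ≡ 438^2 = 191844 ≡ 94 (mod 767)
2^512 ≡ 94^2 = 8836 ≡ 399 (mod 767)
766 = 512 + 128 + 64 + 32 + 16 + 8 + 4 + 2 in binary powers of 2.
So 2^766 ≡ 399 · 438 · 536 · 464 · 341 · 256 · 16 · 4 ≡ 556 (mod 767).
Since 556 ≠ 1, base 2 is a Fermat witness: 767 is composite.

556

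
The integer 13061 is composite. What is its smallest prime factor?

37

13061 is odd.
Digit sum 11, not divisible by 3.
Ends in 1: not divisible by 5.
7: 13061 = 7·1865 + 6
11: 13061 = 11·1187 + 4
13: 13061 = 13·1004 + 9
17: 13061 = 17·768 + 5
19: 13061 = 19·687 + 8
23: 13061 = 23·567 + 20
29: 13061 = 29·450 + 11
31: 13061 = 31·421 + 10
37: 13061 = 37·353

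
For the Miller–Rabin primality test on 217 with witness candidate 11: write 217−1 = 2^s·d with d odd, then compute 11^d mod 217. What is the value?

15

217 − 1 = 216 = 2^3 · 27, so d = 27.
11^1 ≡ 11 (mod 217)
11^2 ≡ 11^2 = 121 ≡ 121 (mod 217)
11^4 ≡ 121^2 = 14641 ≡ 102 (mod 217)
11^8 ≡ 102^2 = 10404 ≡ 205 (mod 217)
11^16 ≡ 205^2 = 42025 ≡ 144 (mod 217)
27 = 16 + 8 + 2 + 1 in binary powers of 2.
So 11^27 ≡ 144 · 205 · 121 · 11 ≡ 15 (mod 217).
Squaring chain: 15 → 8 → 64; never reaches −1, so base 11 is a Miller–Rabin witness that 217 is composite.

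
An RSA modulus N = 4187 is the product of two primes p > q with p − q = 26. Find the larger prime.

Since p = q + 26, we have 4187 = q(q + 26), so q² + 26q − 4187 = 0.
Discriminant: 26² + 4·4187 = 676 + 16748 = 17424; √17424 = 132.
q = (−26 + 132)/2 = 53, and p = q + 26 = 79.
Check: 53 · 79 = 4187.

79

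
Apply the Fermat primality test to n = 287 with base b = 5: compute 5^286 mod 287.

5^1 ≡ 5 (mod 287)
5^2 ≡ 5^2 = 25 ≡ 25 (mod 287)
5^4 ≡ 25^2 = 625 ≡ 51 (mod 287)
5^8 ≡ 51^2 = 2601 ≡ 18 (mod 287)
5^16 ≡ 18^2 = 324 ≡ 37 (mod 287)
5^32 ≡ 37^2 = 1369 ≡ 221 (mod 287)
5^64 ≡ 221^2 = 48841 ≡ 51 (mod 287)
5^128 ≡ 51^2 = 2601 ≡ 18 (mod 287)
5^256 ≡ 18^2 = 324 ≡ 37 (mod 287)
286 = 256 + 16 + 8 + 4 + 2 in binary powers of 2.
So 5^286 ≡ 37 · 37 · 18 · 51 · 25 ≡ 86 (mod 287).
Since 86 ≠ 1, base 5 is a Fermat witness: 287 is composite.

86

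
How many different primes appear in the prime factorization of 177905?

177905 = 5 · 35581
35581 = 7 · 5083
5083 = 13 · 391
391 = 17 · 23
177905 = 5 · 7 · 13 · 17 · 23, which has 5 distinct prime factors.

5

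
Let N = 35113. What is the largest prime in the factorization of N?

35113 = 13 · 2701
2701 = 37 · 73
73 is prime.
So 35113 = 13 · 37 · 73; the largest prime factor is 73.

73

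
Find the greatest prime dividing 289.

17

289 = 17 · 17
17 = 17 · 1
So 289 = 17^2; the largest prime factor is 17.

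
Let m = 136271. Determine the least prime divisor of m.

29

136271 is odd.
Digit sum 20, not divisible by 3.
Ends in 1: not divisible by 5.
7: 136271 = 7·19467 + 2
11: 136271 = 11·12388 + 3
13: 136271 = 13·10482 + 5
17: 136271 = 17·8015 + 16
19: 136271 = 19·7172 + 3
23: 136271 = 23·5924 + 19
29: 136271 = 29·4699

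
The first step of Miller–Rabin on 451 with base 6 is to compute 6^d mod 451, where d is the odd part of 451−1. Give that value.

219

451 − 1 = 450 = 2^1 · 225, so d = 225.
6^1 ≡ 6 (mod 451)
6^2 ≡ 6^2 = 36 ≡ 36 (mod 451)
6^4 ≡ 36^2 = 1296 ≡ 394 (mod 451)
6^8 ≡ 394^2 = 155236 ≡ 92 (mod 451)
6^16 ≡ 92^2 = 8464 ≡ 346 (mod 451)
6^32 ≡ 346^2 = 119716 ≡ 201 (mod 451)
6^64 ≡ 201^2 = 40401 ≡ 262 (mod 451)
6^128 ≡ 262^2 = 68644 ≡ 92 (mod 451)
225 = 128 + 64 + 32 + 1 in binary powers of 2.
So 6^225 ≡ 92 · 262 · 201 · 6 ≡ 219 (mod 451).
Squaring chain: 219; never reaches −1, so base 6 is a Miller–Rabin witness that 451 is composite.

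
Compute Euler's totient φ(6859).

Factor: 6859 = 19^3.
φ(6859) = 19^2·(19−1) = 6498.

6498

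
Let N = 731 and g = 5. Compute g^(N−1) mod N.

298

5^1 ≡ 5 (mod 731)
5^2 ≡ 5^2 = 25 ≡ 25 (mod 731)
5^4 ≡ 25^2 = 625 ≡ 625 (mod 731)
5^8 ≡ 625^2 = 390625 ≡ 271 (mod 731)
5^16 ≡ 271^2 = 73441 ≡ 341 (mod 731)
5^32 ≡ 341^2 = 116281 ≡ 52 (mod 731)
5^64 ≡ 52^2 = 2704 ≡ 511 (mod 731)
5^128 ≡ 511^2 = 261121 ≡ 154 (mod 731)
5^256 ≡ 154^2 = 23716 ≡ 324 (mod 731)
5^512 ≡ 324^2 = 104976 ≡ 443 (mod 731)
730 = 512 + 128 + 64 + 16 + 8 + 2 in binary powers of 2.
So 5^730 ≡ 443 · 154 · 511 · 341 · 271 · 25 ≡ 298 (mod 731).
Since 298 ≠ 1, base 5 is a Fermat witness: 731 is composite.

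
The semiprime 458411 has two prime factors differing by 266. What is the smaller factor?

557

Since p = q + 266, we have 458411 = q(q + 266), so q² + 266q − 458411 = 0.
Discriminant: 266² + 4·458411 = 70756 + 1833644 = 1904400; √1904400 = 1380.
q = (−266 + 1380)/2 = 557, and p = q + 266 = 823.
Check: 557 · 823 = 458411.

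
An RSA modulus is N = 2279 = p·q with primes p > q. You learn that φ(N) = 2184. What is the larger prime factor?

53

φ(n) = (p−1)(q−1) = n − (p+q) + 1, so p + q = 2279 − 2184 + 1 = 96.
p and q are the roots of t² − 96t + 2279 = 0.
Discriminant: 96² − 4·2279 = 9216 − 9116 = 100; √100 = 10.
q = (96 − 10)/2 = 43, p = (96 + 10)/2 = 53.
Check: 43 · 53 = 2279.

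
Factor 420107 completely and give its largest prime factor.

420107 = 61 · 6887
6887 = 71 · 97
97 is prime.
So 420107 = 61 · 71 · 97; the largest prime factor is 97.

97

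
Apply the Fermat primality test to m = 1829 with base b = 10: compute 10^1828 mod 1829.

226

10^1 ≡ 10 (mod 1829)
10^2 ≡ 10^2 = 100 ≡ 100 (mod 1829)
10^4 ≡ 100^2 = 10000 ≡ 855 (mod 1829)
10^8 ≡ 855^2 = 731025 ≡ 1254 (mod 1829)
10^16 ≡ 1254^2 = 1572516 ≡ 1405 (mod 1829)
10^32 ≡ 1405^2 = 1974025 ≡ 534 (mod 1829)
10^64 ≡ 534^2 = 285156 ≡ 1661 (mod 1829)
10^128 ≡ 1661^2 = 2758921 ≡ 789 (mod 1829)
10^256 ≡ 789^2 = 622521 ≡ 661 (mod 1829)
10^512 ≡ 661^2 = 436921 ≡ 1619 (mod 1829)
10^1024 ≡ 1619^2 = 2621161 ≡ 204 (mod 1829)
1828 = 1024 + 512 + 256 + 32 + 4 in binary powers of 2.
So 10^1828 ≡ 204 · 1619 · 661 · 534 · 855 ≡ 226 (mod 1829).
Since 226 ≠ 1, base 10 is a Fermat witness: 1829 is composite.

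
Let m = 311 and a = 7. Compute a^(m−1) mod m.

7^1 ≡ 7 (mod 311)
7^2 ≡ 7^2 = 49 ≡ 49 (mod 311)
7^4 ≡ 49^2 = 2401 ≡ 224 (mod 311)
7^8 ≡ 224^2 = 50176 ≡ 105 (mod 311)
7^16 ≡ 105^2 = 11025 ≡ 140 (mod 311)
7^32 ≡ 140^2 = 19600 ≡ 7 (mod 311)
7^64 ≡ 7^2 = 49 ≡ 49 (mod 311)
7^128 ≡ 49^2 = 2401 ≡ 224 (mod 311)
7^256 ≡ 224^2 = 50176 ≡ 105 (mod 311)
310 = 256 + 32 + 16 + 4 + 2 in binary powers of 2.
So 7^310 ≡ 105 · 7 · 140 · 224 · 49 ≡ 1 (mod 311).
Since the result is 1, base 7 gives no evidence that 311 is composite.

1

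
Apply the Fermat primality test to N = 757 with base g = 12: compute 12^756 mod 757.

1

12^1 ≡ 12 (mod 757)
12^2 ≡ 12^2 = 144 ≡ 144 (mod 757)
12^4 ≡ 144^2 = 20736 ≡ 297 (mod 757)
12^8 ≡ 297^2 = 88209 ≡ 397 (mod 757)
12^16 ≡ 397^2 = 157609 ≡ 153 (mod 757)
12^32 ≡ 153^2 = 23409 ≡ 699 (mod 757)
12^64 ≡ 699^2 = 488601 ≡ 336 (mod 757)
12^128 ≡ 336^2 = 112896 ≡ 103 (mod 757)
12^256 ≡ 103^2 = 10609 ≡ 11 (mod 757)
12^512 ≡ 11^2 = 121 ≡ 121 (mod 757)
756 = 512 + 128 + 64 + 32 + 16 + 4 in binary powers of 2.
So 12^756 ≡ 121 · 103 · 336 · 699 · 153 · 297 ≡ 1 (mod 757).
Since the result is 1, base 12 gives no evidence that 757 is composite.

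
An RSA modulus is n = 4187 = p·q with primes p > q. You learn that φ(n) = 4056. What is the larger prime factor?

φ(n) = (p−1)(q−1) = n − (p+q) + 1, so p + q = 4187 − 4056 + 1 = 132.
p and q are the roots of t² − 132t + 4187 = 0.
Discriminant: 132² − 4·4187 = 17424 − 16748 = 676; √676 = 26.
q = (132 − 26)/2 = 53, p = (132 + 26)/2 = 79.
Check: 53 · 79 = 4187.

79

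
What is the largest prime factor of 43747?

43747 = 11 · 3977
3977 = 41 · 97
97 is prime.
So 43747 = 11 · 41 · 97; the largest prime factor is 97.

97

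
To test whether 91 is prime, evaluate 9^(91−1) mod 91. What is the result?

9^1 ≡ 9 (mod 91)
9^2 ≡ 9^2 = 81 ≡ 81 (mod 91)
9^4 ≡ 81^2 = 6561 ≡ 9 (mod 91)
9^8 ≡ 9^2 = 81 ≡ 81 (mod 91)
9^16 ≡ 81^2 = 6561 ≡ 9 (mod 91)
9^32 ≡ 9^2 = 81 ≡ 81 (mod 91)
9^64 ≡ 81^2 = 6561 ≡ 9 (mod 91)
90 = 64 + 16 + 8 + 2 in binary powers of 2.
So 9^90 ≡ 9 · 9 · 81 · 81 ≡ 1 (mod 91).
Since the result is 1, base 9 gives no evidence that 91 is composite.

1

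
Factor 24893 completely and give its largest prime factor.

73

24893 = 11 · 2263
2263 = 31 · 73
73 is prime.
So 24893 = 11 · 31 · 73; the largest prime factor is 73.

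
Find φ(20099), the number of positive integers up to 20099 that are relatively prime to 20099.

Factor: 20099 = 101 · 199.
φ(20099) = (101−1) · (199−1) = 100 · 198 = 19800.

19800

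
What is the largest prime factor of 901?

53

901 = 17 · 53
53 is prime.
So 901 = 17 · 53; the largest prime factor is 53.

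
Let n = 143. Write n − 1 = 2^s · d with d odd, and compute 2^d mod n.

143 − 1 = 142 = 2^1 · 71, so d = 71.
2^1 ≡ 2 (mod 143)
2^2 ≡ 2^2 = 4 ≡ 4 (mod 143)
2^4 ≡ 4^2 = 16 ≡ 16 (mod 143)
2^8 ≡ 16^2 = 256 ≡ 113 (mod 143)
2^16 ≡ 113^2 = 12769 ≡ 42 (mod 143)
2^32 ≡ 42^2 = 1764 ≡ 48 (mod 143)
2^64 ≡ 48^2 = 2304 ≡ 16 (mod 143)
71 = 64 + 4 + 2 + 1 in binary powers of 2.
So 2^71 ≡ 16 · 16 · 4 · 2 ≡ 46 (mod 143).
Squaring chain: 46; never reaches −1, so base 2 is a Miller–Rabin witness that 143 is composite.

46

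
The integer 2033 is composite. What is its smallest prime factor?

19

2033 is odd.
Digit sum 8, not divisible by 3.
Ends in 3: not divisible by 5.
7: 2033 = 7·290 + 3
11: 2033 = 11·184 + 9
13: 2033 = 13·156 + 5
17: 2033 = 17·119 + 10
19: 2033 = 19·107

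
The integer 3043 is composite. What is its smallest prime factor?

17

3043 is odd.
Digit sum 10, not divisible by 3.
Ends in 3: not divisible by 5.
7: 3043 = 7·434 + 5
11: 3043 = 11·276 + 7
13: 3043 = 13·234 + 1
17: 3043 = 17·179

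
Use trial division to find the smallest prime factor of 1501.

1501 is odd.
Digit sum 7, not divisible by 3.
Ends in 1: not divisible by 5.
7: 1501 = 7·214 + 3
11: 1501 = 11·136 + 5
13: 1501 = 13·115 + 6
17: 1501 = 17·88 + 5
19: 1501 = 19·79

19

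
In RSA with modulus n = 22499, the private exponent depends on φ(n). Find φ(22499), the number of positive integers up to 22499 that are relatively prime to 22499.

Factor: 22499 = 149 · 151.
φ(22499) = (149−1) · (151−1) = 148 · 150 = 22200.

22200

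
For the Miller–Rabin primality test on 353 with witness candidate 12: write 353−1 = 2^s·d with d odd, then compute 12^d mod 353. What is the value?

353 − 1 = 352 = 2^5 · 11, so d = 11.
12^1 ≡ 12 (mod 353)
12^2 ≡ 12^2 = 144 ≡ 144 (mod 353)
12^4 ≡ 144^2 = 20736 ≡ 262 (mod 353)
12^8 ≡ 262^2 = 68644 ≡ 162 (mod 353)
11 = 8 + 2 + 1 in binary powers of 2.
So 12^11 ≡ 162 · 144 · 12 ≡ 7 (mod 353).
Squaring chain: 7 → 49 → 283 → 311 → 352; reaches −1, so base 12 does not prove 353 composite.

7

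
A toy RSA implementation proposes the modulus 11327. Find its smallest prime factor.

11327 is odd.
Digit sum 14, not divisible by 3.
Ends in 7: not divisible by 5.
7: 11327 = 7·1618 + 1
11: 11327 = 11·1029 + 8
13: 11327 = 13·871 + 4
17: 11327 = 17·666 + 5
19: 11327 = 19·596 + 3
23: 11327 = 23·492 + 11
29: 11327 = 29·390 + 17
31: 11327 = 31·365 + 12
37: 11327 = 37·306 + 5
41: 11327 = 41·276 + 11
43: 11327 = 43·263 + 18
47: 11327 = 47·241

47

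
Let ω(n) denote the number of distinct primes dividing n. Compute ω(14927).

3

14927 = 11 · 1357
1357 = 23 · 59
14927 = 11 · 23 · 59, which has 3 distinct prime factors.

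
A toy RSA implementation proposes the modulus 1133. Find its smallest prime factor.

1133 is odd.
Digit sum 8, not divisible by 3.
Ends in 3: not divisible by 5.
7: 1133 = 7·161 + 6
11: 1133 = 11·103

11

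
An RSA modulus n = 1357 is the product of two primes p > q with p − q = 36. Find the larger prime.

59

Since p = q + 36, we have 1357 = q(q + 36), so q² + 36q − 1357 = 0.
Discriminant: 36² + 4·1357 = 1296 + 5428 = 6724; √6724 = 82.
q = (−36 + 82)/2 = 23, and p = q + 36 = 59.
Check: 23 · 59 = 1357.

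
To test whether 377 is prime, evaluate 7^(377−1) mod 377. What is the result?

7^1 ≡ 7 (mod 377)
7^2 ≡ 7^2 = 49 ≡ 49 (mod 377)
7^4 ≡ 49^2 = 2401 ≡ 139 (mod 377)
7^8 ≡ 139^2 = 19321 ≡ 94 (mod 377)
7^16 ≡ 94^2 = 8836 ≡ 165 (mod 377)
7^32 ≡ 165^2 = 27225 ≡ 81 (mod 377)
7^64 ≡ 81^2 = 6561 ≡ 152 (mod 377)
7^128 ≡ 152^2 = 23104 ≡ 107 (mod 377)
7^256 ≡ 107^2 = 11449 ≡ 139 (mod 377)
376 = 256 + 64 + 32 + 16 + 8 in binary powers of 2.
So 7^376 ≡ 139 · 152 · 81 · 165 · 94 ≡ 74 (mod 377).
Since 74 ≠ 1, base 7 is a Fermat witness: 377 is composite.

74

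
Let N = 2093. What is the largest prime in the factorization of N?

2093 = 7 · 299
299 = 13 · 23
23 is prime.
So 2093 = 7 · 13 · 23; the largest prime factor is 23.

23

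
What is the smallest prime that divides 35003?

35003 is odd.
Digit sum 11, not divisible by 3.
Ends in 3: not divisible by 5.
7: 35003 = 7·5000 + 3
11: 35003 = 11·3182 + 1
13: 35003 = 13·2692 + 7
17: 35003 = 17·2059

17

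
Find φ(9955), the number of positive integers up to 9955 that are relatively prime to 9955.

Factor: 9955 = 5 · 11 · 181.
φ(9955) = (5−1) · (11−1) · (181−1) = 4 · 10 · 180 = 7200.

7200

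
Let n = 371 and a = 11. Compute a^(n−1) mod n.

11^1 ≡ 11 (mod 371)
11^2 ≡ 11^2 = 121 ≡ 121 (mod 371)
11^4 ≡ 121^2 = 14641 ≡ 172 (mod 371)
11^8 ≡ 172^2 = 29584 ≡ 275 (mod 371)
11^16 ≡ 275^2 = 75625 ≡ 312 (mod 371)
11^32 ≡ 312^2 = 97344 ≡ 142 (mod 371)
11^64 ≡ 142^2 = 20164 ≡ 130 (mod 371)
11^128 ≡ 130^2 = 16900 ≡ 205 (mod 371)
11^256 ≡ 205^2 = 42025 ≡ 102 (mod 371)
370 = 256 + 64 + 32 + 16 + 2 in binary powers of 2.
So 11^370 ≡ 102 · 130 · 142 · 312 · 121 ≡ 354 (mod 371).
Since 354 ≠ 1, base 11 is a Fermat witness: 371 is composite.

354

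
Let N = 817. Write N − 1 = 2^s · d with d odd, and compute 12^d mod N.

512

817 − 1 = 816 = 2^4 · 51, so d = 51.
12^1 ≡ 12 (mod 817)
12^2 ≡ 12^2 = 144 ≡ 144 (mod 817)
12^4 ≡ 144^2 = 20736 ≡ 311 (mod 817)
12^8 ≡ 311^2 = 96721 ≡ 315 (mod 817)
12^16 ≡ 315^2 = 99225 ≡ 368 (mod 817)
12^32 ≡ 368^2 = 135424 ≡ 619 (mod 817)
51 = 32 + 16 + 2 + 1 in binary powers of 2.
So 12^51 ≡ 619 · 368 · 144 · 12 ≡ 512 (mod 817).
Squaring chain: 512 → 704 → 514 → 305; never reaches −1, so base 12 is a Miller–Rabin witness that 817 is composite.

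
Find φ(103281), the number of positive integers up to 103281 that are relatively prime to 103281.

68112

Factor: 103281 = 3 · 173 · 199.
φ(103281) = (3−1) · (173−1) · (199−1) = 2 · 172 · 198 = 68112.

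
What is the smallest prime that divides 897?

897 is odd.
Digit sum 24, divisible by 3.

3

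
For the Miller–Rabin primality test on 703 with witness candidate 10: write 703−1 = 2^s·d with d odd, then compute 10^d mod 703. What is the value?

703 − 1 = 702 = 2^1 · 351, so d = 351.
10^1 ≡ 10 (mod 703)
10^2 ≡ 10^2 = 100 ≡ 100 (mod 703)
10^4 ≡ 100^2 = 10000 ≡ 158 (mod 703)
10^8 ≡ 158^2 = 24964 ≡ 359 (mod 703)
10^16 ≡ 359^2 = 128881 ≡ 232 (mod 703)
10^32 ≡ 232^2 = 53824 ≡ 396 (mod 703)
10^64 ≡ 396^2 = 156816 ≡ 47 (mod 703)
10^128 ≡ 47^2 = 2209 ≡ 100 (mod 703)
10^256 ≡ 100^2 = 10000 ≡ 158 (mod 703)
351 = 256 + 64 + 16 + 8 + 4 + 2 + 1 in binary powers of 2.
So 10^351 ≡ 158 · 47 · 232 · 359 · 158 · 100 · 10 ≡ 75 (mod 703).
Squaring chain: 75; never reaches −1, so base 10 is a Miller–Rabin witness that 703 is composite.

75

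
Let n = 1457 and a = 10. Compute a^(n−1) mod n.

10^1 ≡ 10 (mod 1457)
10^2 ≡ 10^2 = 100 ≡ 100 (mod 1457)
10^4 ≡ 100^2 = 10000 ≡ 1258 (mod 1457)
10^8 ≡ 1258^2 = 1582564 ≡ 262 (mod 1457)
10^16 ≡ 262^2 = 68644 ≡ 165 (mod 1457)
10^32 ≡ 165^2 = 27225 ≡ 999 (mod 1457)
10^64 ≡ 999^2 = 998001 ≡ 1413 (mod 1457)
10^128 ≡ 1413^2 = 1996569 ≡ 479 (mod 1457)
10^256 ≡ 479^2 = 229441 ≡ 692 (mod 1457)
10^512 ≡ 692^2 = 478864 ≡ 968 (mod 1457)
10^1024 ≡ 968^2 = 937024 ≡ 173 (mod 1457)
1456 = 1024 + 256 + 128 + 32 + 16 in binary powers of 2.
So 10^1456 ≡ 173 · 692 · 479 · 999 · 165 ≡ 754 (mod 1457).
Since 754 ≠ 1, base 10 is a Fermat witness: 1457 is composite.

754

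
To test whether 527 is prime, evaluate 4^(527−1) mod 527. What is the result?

407

4^1 ≡ 4 (mod 527)
4^2 ≡ 4^2 = 16 ≡ 16 (mod 527)
4^4 ≡ 16^2 = 256 ≡ 256 (mod 527)
4^8 ≡ 256^2 = 65536 ≡ 188 (mod 527)
4^16 ≡ 188^2 = 35344 ≡ 35 (mod 527)
4^32 ≡ 35^2 = 1225 ≡ 171 (mod 527)
4^64 ≡ 171^2 = 29241 ≡ 256 (mod 527)
4^128 ≡ 256^2 = 65536 ≡ 188 (mod 527)
4^256 ≡ 188^2 = 35344 ≡ 35 (mod 527)
4^512 ≡ 35^2 = 1225 ≡ 171 (mod 527)
526 = 512 + 8 + 4 + 2 in binary powers of 2.
So 4^526 ≡ 171 · 188 · 256 · 16 ≡ 407 (mod 527).
Since 407 ≠ 1, base 4 is a Fermat witness: 527 is composite.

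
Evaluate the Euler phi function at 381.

252

Factor: 381 = 3 · 127.
φ(381) = (3−1) · (127−1) = 2 · 126 = 252.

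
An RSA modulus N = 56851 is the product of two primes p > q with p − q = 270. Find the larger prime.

409

Since p = q + 270, we have 56851 = q(q + 270), so q² + 270q − 56851 = 0.
Discriminant: 270² + 4·56851 = 72900 + 227404 = 300304; √300304 = 548.
q = (−270 + 548)/2 = 139, and p = q + 270 = 409.
Check: 139 · 409 = 56851.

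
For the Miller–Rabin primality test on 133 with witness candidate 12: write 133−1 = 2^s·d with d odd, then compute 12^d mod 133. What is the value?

133 − 1 = 132 = 2^2 · 33, so d = 33.
12^1 ≡ 12 (mod 133)
12^2 ≡ 12^2 = 144 ≡ 11 (mod 133)
12^4 ≡ 11^2 = 121 ≡ 121 (mod 133)
12^8 ≡ 121^2 = 14641 ≡ 11 (mod 133)
12^16 ≡ 11^2 = 121 ≡ 121 (mod 133)
12^32 ≡ 121^2 = 14641 ≡ 11 (mod 133)
33 = 32 + 1 in binary powers of 2.
So 12^33 ≡ 11 · 12 ≡ 132 (mod 133).
Since 12^d ≡ 132 (mod 133), base 12 does not prove 133 composite.

132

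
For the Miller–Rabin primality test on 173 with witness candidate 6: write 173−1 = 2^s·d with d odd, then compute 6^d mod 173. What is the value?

173 − 1 = 172 = 2^2 · 43, so d = 43.
6^1 ≡ 6 (mod 173)
6^2 ≡ 6^2 = 36 ≡ 36 (mod 173)
6^4 ≡ 36^2 = 1296 ≡ 85 (mod 173)
6^8 ≡ 85^2 = 7225 ≡ 132 (mod 173)
6^16 ≡ 132^2 = 17424 ≡ 124 (mod 173)
6^32 ≡ 124^2 = 15376 ≡ 152 (mod 173)
43 = 32 + 8 + 2 + 1 in binary powers of 2.
So 6^43 ≡ 152 · 132 · 36 · 6 ≡ 1 (mod 173).
Since 6^d ≡ 1 (mod 173), base 6 does not prove 173 composite.

1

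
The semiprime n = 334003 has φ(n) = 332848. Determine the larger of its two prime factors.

587

φ(n) = (p−1)(q−1) = n − (p+q) + 1, so p + q = 334003 − 332848 + 1 = 1156.
p and q are the roots of t² − 1156t + 334003 = 0.
Discriminant: 1156² − 4·334003 = 1336336 − 1336012 = 324; √324 = 18.
q = (1156 − 18)/2 = 569, p = (1156 + 18)/2 = 587.
Check: 569 · 587 = 334003.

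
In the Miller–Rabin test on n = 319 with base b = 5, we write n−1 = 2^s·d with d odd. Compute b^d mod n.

196

319 − 1 = 318 = 2^1 · 159, so d = 159.
5^1 ≡ 5 (mod 319)
5^2 ≡ 5^2 = 25 ≡ 25 (mod 319)
5^4 ≡ 25^2 = 625 ≡ 306 (mod 319)
5^8 ≡ 306^2 = 93636 ≡ 169 (mod 319)
5^16 ≡ 169^2 = 28561 ≡ 170 (mod 319)
5^32 ≡ 170^2 = 28900 ≡ 190 (mod 319)
5^64 ≡ 190^2 = 36100 ≡ 53 (mod 319)
5^128 ≡ 53^2 = 2809 ≡ 257 (mod 319)
159 = 128 + 16 + 8 + 4 + 2 + 1 in binary powers of 2.
So 5^159 ≡ 257 · 170 · 169 · 306 · 25 · 5 ≡ 196 (mod 319).
Squaring chain: 196; never reaches −1, so base 5 is a Miller–Rabin witness that 319 is composite.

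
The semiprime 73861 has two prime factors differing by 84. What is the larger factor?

317

Since p = q + 84, we have 73861 = q(q + 84), so q² + 84q − 73861 = 0.
Discriminant: 84² + 4·73861 = 7056 + 295444 = 302500; √302500 = 550.
q = (−84 + 550)/2 = 233, and p = q + 84 = 317.
Check: 233 · 317 = 73861.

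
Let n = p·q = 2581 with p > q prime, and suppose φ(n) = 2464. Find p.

89

φ(n) = (p−1)(q−1) = n − (p+q) + 1, so p + q = 2581 − 2464 + 1 = 118.
p and q are the roots of t² − 118t + 2581 = 0.
Discriminant: 118² − 4·2581 = 13924 − 10324 = 3600; √3600 = 60.
q = (118 − 60)/2 = 29, p = (118 + 60)/2 = 89.
Check: 29 · 89 = 2581.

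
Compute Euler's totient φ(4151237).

Factor: 4151237 = 137 · 157 · 193.
φ(4151237) = (137−1) · (157−1) · (193−1) = 136 · 156 · 192 = 4073472.

4073472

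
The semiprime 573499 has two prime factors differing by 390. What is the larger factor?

977

Since p = q + 390, we have 573499 = q(q + 390), so q² + 390q − 573499 = 0.
Discriminant: 390² + 4·573499 = 152100 + 2293996 = 2446096; √2446096 = 1564.
q = (−390 + 1564)/2 = 587, and p = q + 390 = 977.
Check: 587 · 977 = 573499.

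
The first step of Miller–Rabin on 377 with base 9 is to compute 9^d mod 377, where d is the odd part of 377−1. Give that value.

237

377 − 1 = 376 = 2^3 · 47, so d = 47.
9^1 ≡ 9 (mod 377)
9^2 ≡ 9^2 = 81 ≡ 81 (mod 377)
9^4 ≡ 81^2 = 6561 ≡ 152 (mod 377)
9^8 ≡ 152^2 = 23104 ≡ 107 (mod 377)
9^16 ≡ 107^2 = 11449 ≡ 139 (mod 377)
9^32 ≡ 139^2 = 19321 ≡ 94 (mod 377)
47 = 32 + 8 + 4 + 2 + 1 in binary powers of 2.
So 9^47 ≡ 94 · 107 · 152 · 81 · 9 ≡ 237 (mod 377).
Squaring chain: 237 → 373 → 16; never reaches −1, so base 9 is a Miller–Rabin witness that 377 is composite.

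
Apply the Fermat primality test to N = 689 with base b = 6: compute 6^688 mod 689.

256

6^1 ≡ 6 (mod 689)
6^2 ≡ 6^2 = 36 ≡ 36 (mod 689)
6^4 ≡ 36^2 = 1296 ≡ 607 (mod 689)
6^8 ≡ 607^2 = 368449 ≡ 523 (mod 689)
6^16 ≡ 523^2 = 273529 ≡ 685 (mod 689)
6^32 ≡ 685^2 = 469225 ≡ 16 (mod 689)
6^64 ≡ 16^2 = 256 ≡ 256 (mod 689)
6^128 ≡ 256^2 = 65536 ≡ 81 (mod 689)
6^256 ≡ 81^2 = 6561 ≡ 360 (mod 689)
6^512 ≡ 360^2 = 129600 ≡ 68 (mod 689)
688 = 512 + 128 + 32 + 16 in binary powers of 2.
So 6^688 ≡ 68 · 81 · 16 · 685 ≡ 256 (mod 689).
Since 256 ≠ 1, base 6 is a Fermat witness: 689 is composite.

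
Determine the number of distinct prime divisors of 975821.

5

975821 = 7 · 139403
139403 = 11 · 12673
12673 = 19 · 667
667 = 23 · 29
975821 = 7 · 11 · 19 · 23 · 29, which has 5 distinct prime factors.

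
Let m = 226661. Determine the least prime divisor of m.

17

226661 is odd.
Digit sum 23, not divisible by 3.
Ends in 1: not divisible by 5.
7: 226661 = 7·32380 + 1
11: 226661 = 11·20605 + 6
13: 226661 = 13·17435 + 6
17: 226661 = 17·13333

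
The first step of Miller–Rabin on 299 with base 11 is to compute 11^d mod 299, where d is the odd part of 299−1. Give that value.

299 − 1 = 298 = 2^1 · 149, so d = 149.
11^1 ≡ 11 (mod 299)
11^2 ≡ 11^2 = 121 ≡ 121 (mod 299)
11^4 ≡ 121^2 = 14641 ≡ 289 (mod 299)
11^8 ≡ 289^2 = 83521 ≡ 100 (mod 299)
11^16 ≡ 100^2 = 10000 ≡ 133 (mod 299)
11^32 ≡ 133^2 = 17689 ≡ 48 (mod 299)
11^64 ≡ 48^2 = 2304 ≡ 211 (mod 299)
11^128 ≡ 211^2 = 44521 ≡ 269 (mod 299)
149 = 128 + 16 + 4 + 1 in binary powers of 2.
So 11^149 ≡ 269 · 133 · 289 · 11 ≡ 267 (mod 299).
Squaring chain: 267; never reaches −1, so base 11 is a Miller–Rabin witness that 299 is composite.

267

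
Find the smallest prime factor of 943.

23

943 is odd.
Digit sum 16, not divisible by 3.
Ends in 3: not divisible by 5.
7: 943 = 7·134 + 5
11: 943 = 11·85 + 8
13: 943 = 13·72 + 7
17: 943 = 17·55 + 8
19: 943 = 19·49 + 12
23: 943 = 23·41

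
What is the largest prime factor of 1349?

71

1349 = 19 · 71
71 is prime.
So 1349 = 19 · 71; the largest prime factor is 71.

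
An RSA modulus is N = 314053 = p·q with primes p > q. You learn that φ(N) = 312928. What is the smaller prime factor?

509

φ(n) = (p−1)(q−1) = n − (p+q) + 1, so p + q = 314053 − 312928 + 1 = 1126.
p and q are the roots of t² − 1126t + 314053 = 0.
Discriminant: 1126² − 4·314053 = 1267876 − 1256212 = 11664; √11664 = 108.
q = (1126 − 108)/2 = 509, p = (1126 + 108)/2 = 617.
Check: 509 · 617 = 314053.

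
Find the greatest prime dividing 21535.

21535 = 5 · 4307
4307 = 59 · 73
73 is prime.
So 21535 = 5 · 59 · 73; the largest prime factor is 73.

73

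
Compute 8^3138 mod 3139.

8^1 ≡ 8 (mod 3139)
8^2 ≡ 8^2 = 64 ≡ 64 (mod 3139)
8^4 ≡ 64^2 = 4096 ≡ 957 (mod 3139)
8^8 ≡ 957^2 = 915849 ≡ 2400 (mod 3139)
8^16 ≡ 2400^2 = 5760000 ≡ 3074 (mod 3139)
8^32 ≡ 3074^2 = 9449476 ≡ 1086 (mod 3139)
8^64 ≡ 1086^2 = 1179396 ≡ 2271 (mod 3139)
8^128 ≡ 2271^2 = 5157441 ≡ 64 (mod 3139)
8^256 ≡ 64^2 = 4096 ≡ 957 (mod 3139)
8^512 ≡ 957^2 = 915849 ≡ 2400 (mod 3139)
8^1024 ≡ 2400^2 = 5760000 ≡ 3074 (mod 3139)
8^2048 ≡ 3074^2 = 9449476 ≡ 1086 (mod 3139)
3138 = 2048 + 1024 + 64 + 2 in binary powers of 2.
So 8^3138 ≡ 1086 · 3074 · 2271 · 64 ≡ 1096 (mod 3139).
Since 1096 ≠ 1, base 8 is a Fermat witness: 3139 is composite.

1096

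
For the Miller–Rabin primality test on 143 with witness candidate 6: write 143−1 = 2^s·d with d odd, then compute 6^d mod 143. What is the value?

143 − 1 = 142 = 2^1 · 71, so d = 71.
6^1 ≡ 6 (mod 143)
6^2 ≡ 6^2 = 36 ≡ 36 (mod 143)
6^4 ≡ 36^2 = 1296 ≡ 9 (mod 143)
6^8 ≡ 9^2 = 81 ≡ 81 (mod 143)
6^16 ≡ 81^2 = 6561 ≡ 126 (mod 143)
6^32 ≡ 126^2 = 15876 ≡ 3 (mod 143)
6^64 ≡ 3^2 = 9 ≡ 9 (mod 143)
71 = 64 + 4 + 2 + 1 in binary powers of 2.
So 6^71 ≡ 9 · 9 · 36 · 6 ≡ 50 (mod 143).
Squaring chain: 50; never reaches −1, so base 6 is a Miller–Rabin witness that 143 is composite.

50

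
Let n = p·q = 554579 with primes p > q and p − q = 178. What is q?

661

Since p = q + 178, we have 554579 = q(q + 178), so q² + 178q − 554579 = 0.
Discriminant: 178² + 4·554579 = 31684 + 2218316 = 2250000; √2250000 = 1500.
q = (−178 + 1500)/2 = 661, and p = q + 178 = 839.
Check: 661 · 839 = 554579.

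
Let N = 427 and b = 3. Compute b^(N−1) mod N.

302

3^1 ≡ 3 (mod 427)
3^2 ≡ 3^2 = 9 ≡ 9 (mod 427)
3^4 ≡ 9^2 = 81 ≡ 81 (mod 427)
3^8 ≡ 81^2 = 6561 ≡ 156 (mod 427)
3^16 ≡ 156^2 = 24336 ≡ 424 (mod 427)
3^32 ≡ 424^2 = 179776 ≡ 9 (mod 427)
3^64 ≡ 9^2 = 81 ≡ 81 (mod 427)
3^128 ≡ 81^2 = 6561 ≡ 156 (mod 427)
3^256 ≡ 156^2 = 24336 ≡ 424 (mod 427)
426 = 256 + 128 + 32 + 8 + 2 in binary powers of 2.
So 3^426 ≡ 424 · 156 · 9 · 156 · 9 ≡ 302 (mod 427).
Since 302 ≠ 1, base 3 is a Fermat witness: 427 is composite.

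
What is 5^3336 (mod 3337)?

1922

5^1 ≡ 5 (mod 3337)
5^2 ≡ 5^2 = 25 ≡ 25 (mod 3337)
5^4 ≡ 25^2 = 625 ≡ 625 (mod 3337)
5^8 ≡ 625^2 = 390625 ≡ 196 (mod 3337)
5^16 ≡ 196^2 = 38416 ≡ 1709 (mod 3337)
5^32 ≡ 1709^2 = 2920681 ≡ 806 (mod 3337)
5^64 ≡ 806^2 = 649636 ≡ 2258 (mod 3337)
5^128 ≡ 2258^2 = 5098564 ≡ 2965 (mod 3337)
5^256 ≡ 2965^2 = 8791225 ≡ 1567 (mod 3337)
5^512 ≡ 1567^2 = 2455489 ≡ 2794 (mod 3337)
5^1024 ≡ 2794^2 = 7806436 ≡ 1193 (mod 3337)
5^2048 ≡ 1193^2 = 1423249 ≡ 1687 (mod 3337)
3336 = 2048 + 1024 + 256 + 8 in binary powers of 2.
So 5^3336 ≡ 1687 · 1193 · 1567 · 196 ≡ 1922 (mod 3337).
Since 1922 ≠ 1, base 5 is a Fermat witness: 3337 is composite.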